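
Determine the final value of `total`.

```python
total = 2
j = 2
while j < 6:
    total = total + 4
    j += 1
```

18

j=2: total = 2+4 = 6
j=3: total = 6+4 = 10
j=4: total = 10+4 = 14
j=5: total = 14+4 = 18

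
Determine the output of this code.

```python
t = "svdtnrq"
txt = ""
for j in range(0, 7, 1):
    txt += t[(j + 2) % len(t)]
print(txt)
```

j=0: add t[2]='d' → 'd'
j=1: add t[3]='t' → 'dt'
j=2: add t[4]='n' → 'dtn'
j=3: add t[5]='r' → 'dtnr'
j=4: add t[6]='q' → 'dtnrq'
j=5: add t[0]='s' → 'dtnrqs'
j=6: add t[1]='v' → 'dtnrqsv'

dtnrqsv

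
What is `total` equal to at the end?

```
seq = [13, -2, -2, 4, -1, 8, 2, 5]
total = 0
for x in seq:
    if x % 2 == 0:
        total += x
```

x=13: not even
x=-2: even, total = 0+(-2) = -2
x=-2: even, total = (-2)+(-2) = -4
x=4: even, total = (-4)+4 = 0
x=-1: not even
x=8: even, total = 0+8 = 8
x=2: even, total = 8+2 = 10
x=5: not even

10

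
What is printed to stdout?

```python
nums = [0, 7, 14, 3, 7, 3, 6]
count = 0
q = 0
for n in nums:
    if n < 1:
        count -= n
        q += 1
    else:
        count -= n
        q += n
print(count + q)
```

n=0: <1, count = 0-0 = 0; q=1
n=7: not <1, count = 0-7 = -7; q=8
n=14: not <1, count = (-7)-14 = -21; q=22
n=3: not <1, count = (-21)-3 = -24; q=25
n=7: not <1, count = (-24)-7 = -31; q=32
n=3: not <1, count = (-31)-3 = -34; q=35
n=6: not <1, count = (-34)-6 = -40; q=41
count+q = (-40)+41 = 1

1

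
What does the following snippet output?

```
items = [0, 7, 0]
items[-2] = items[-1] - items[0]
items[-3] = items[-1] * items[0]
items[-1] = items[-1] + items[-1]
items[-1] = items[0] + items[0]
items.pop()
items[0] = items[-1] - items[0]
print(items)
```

[0, 0]

items[-2] = items[-1]-items[0] = 0-0 = 0 → [0, 0, 0]
items[-3] = items[-1]*items[0] = 0*0 = 0 → [0, 0, 0]
items[-1] = items[-1]+items[-1] = 0+0 = 0 → [0, 0, 0]
items[-1] = items[0]+items[0] = 0+0 = 0 → [0, 0, 0]
pop() removes 0 → [0, 0]
items[0] = items[-1]-items[0] = 0-0 = 0 → [0, 0]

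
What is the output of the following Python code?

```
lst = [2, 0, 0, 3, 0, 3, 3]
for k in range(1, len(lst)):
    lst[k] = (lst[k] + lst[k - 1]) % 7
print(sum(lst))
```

k=1: lst[1] = (0+2)%7 = 2 → [2, 2, 0, 3, 0, 3, 3]
k=2: lst[2] = (0+2)%7 = 2 → [2, 2, 2, 3, 0, 3, 3]
k=3: lst[3] = (3+2)%7 = 5 → [2, 2, 2, 5, 0, 3, 3]
k=4: lst[4] = (0+5)%7 = 5 → [2, 2, 2, 5, 5, 3, 3]
k=5: lst[5] = (3+5)%7 = 1 → [2, 2, 2, 5, 5, 1, 3]
k=6: lst[6] = (3+1)%7 = 4 → [2, 2, 2, 5, 5, 1, 4]
sum = 21

21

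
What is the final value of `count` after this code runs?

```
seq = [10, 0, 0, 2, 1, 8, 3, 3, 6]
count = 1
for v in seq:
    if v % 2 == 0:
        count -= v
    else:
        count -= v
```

-32

v=10: even, count = 1-10 = -9
v=0: even, count = (-9)-0 = -9
v=0: even, count = (-9)-0 = -9
v=2: even, count = (-9)-2 = -11
v=1: not even, count = (-11)-1 = -12
v=8: even, count = (-12)-8 = -20
v=3: not even, count = (-20)-3 = -23
v=3: not even, count = (-23)-3 = -26
v=6: even, count = (-26)-6 = -32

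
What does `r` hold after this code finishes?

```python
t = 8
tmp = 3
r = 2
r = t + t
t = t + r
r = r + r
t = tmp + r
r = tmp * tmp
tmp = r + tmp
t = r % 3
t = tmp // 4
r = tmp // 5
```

2

r = 8+8 = 16
t = 8+16 = 24
r = 16+16 = 32
t = 3+32 = 35
r = 3*3 = 9
tmp = 9+3 = 12
t = 9%3 = 0
t = 12//4 = 3
r = 12//5 = 2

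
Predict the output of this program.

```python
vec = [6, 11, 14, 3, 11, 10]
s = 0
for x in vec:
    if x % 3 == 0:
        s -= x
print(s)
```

-9

x=6: %3==0, s = 0-6 = -6
x=11: not %3==0
x=14: not %3==0
x=3: %3==0, s = (-6)-3 = -9
x=11: not %3==0
x=10: not %3==0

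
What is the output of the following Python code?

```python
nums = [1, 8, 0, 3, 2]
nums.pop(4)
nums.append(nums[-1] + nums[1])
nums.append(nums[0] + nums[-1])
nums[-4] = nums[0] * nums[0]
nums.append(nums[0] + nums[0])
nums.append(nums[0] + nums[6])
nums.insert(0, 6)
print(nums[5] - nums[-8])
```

pop(4) removes 2 → [1, 8, 0, 3]
append nums[-1]+nums[1] = 3+8 = 11 → [1, 8, 0, 3, 11]
append nums[0]+nums[-1] = 1+11 = 12 → [1, 8, 0, 3, 11, 12]
nums[-4] = nums[0]*nums[0] = 1*1 = 1 → [1, 8, 1, 3, 11, 12]
append nums[0]+nums[0] = 1+1 = 2 → [1, 8, 1, 3, 11, 12, 2]
append nums[0]+nums[6] = 1+2 = 3 → [1, 8, 1, 3, 11, 12, 2, 3]
insert 6 at 0 → [6, 1, 8, 1, 3, 11, 12, 2, 3]
nums[5]-nums[-8] = 11-1 = 10

10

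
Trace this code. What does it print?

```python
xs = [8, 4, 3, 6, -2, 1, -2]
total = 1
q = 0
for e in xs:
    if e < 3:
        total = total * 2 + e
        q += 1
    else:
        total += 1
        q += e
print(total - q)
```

e=8: not <3, total = 1+1 = 2; q=8
e=4: not <3, total = 2+1 = 3; q=12
e=3: not <3, total = 3+1 = 4; q=15
e=6: not <3, total = 4+1 = 5; q=21
e=-2: <3, total = 5*2+(-2) = 8; q=22
e=1: <3, total = 8*2+1 = 17; q=23
e=-2: <3, total = 17*2+(-2) = 32; q=24
total-q = 32-24 = 8

8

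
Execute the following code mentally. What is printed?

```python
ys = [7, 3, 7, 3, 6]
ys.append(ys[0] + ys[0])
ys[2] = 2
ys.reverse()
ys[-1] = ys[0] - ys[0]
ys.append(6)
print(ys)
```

append ys[0]+ys[0] = 7+7 = 14 → [7, 3, 7, 3, 6, 14]
ys[2] = 2 → [7, 3, 2, 3, 6, 14]
reverse → [14, 6, 3, 2, 3, 7]
ys[-1] = ys[0]-ys[0] = 14-14 = 0 → [14, 6, 3, 2, 3, 0]
append 6 → [14, 6, 3, 2, 3, 0, 6]

[14, 6, 3, 2, 3, 0, 6]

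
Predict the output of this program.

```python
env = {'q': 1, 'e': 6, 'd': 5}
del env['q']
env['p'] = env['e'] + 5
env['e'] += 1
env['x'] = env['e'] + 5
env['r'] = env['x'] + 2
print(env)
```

del 'q' → {'e': 6, 'd': 5}
env['p'] = env['e']+5 = 11 → {'e': 6, 'd': 5, 'p': 11}
env['e'] = 6+1 = 7 → {'e': 7, 'd': 5, 'p': 11}
env['x'] = env['e']+5 = 12 → {'e': 7, 'd': 5, 'p': 11, 'x': 12}
env['r'] = env['x']+2 = 14 → {'e': 7, 'd': 5, 'p': 11, 'x': 12, 'r': 14}

{'e': 7, 'd': 5, 'p': 11, 'x': 12, 'r': 14}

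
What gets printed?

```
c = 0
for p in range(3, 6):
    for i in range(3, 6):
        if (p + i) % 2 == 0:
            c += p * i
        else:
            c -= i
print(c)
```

p=3,i=3: even sum, c = 0+9 = 9
p=3,i=4: odd sum, c = 9-4 = 5
p=3,i=5: even sum, c = 5+15 = 20
p=4,i=3: odd sum, c = 20-3 = 17
p=4,i=4: even sum, c = 17+16 = 33
p=4,i=5: odd sum, c = 33-5 = 28
p=5,i=3: even sum, c = 28+15 = 43
p=5,i=4: odd sum, c = 43-4 = 39
p=5,i=5: even sum, c = 39+25 = 64

64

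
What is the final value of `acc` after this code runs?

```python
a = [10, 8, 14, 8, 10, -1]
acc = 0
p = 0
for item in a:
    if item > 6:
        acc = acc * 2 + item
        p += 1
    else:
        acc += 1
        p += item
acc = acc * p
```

1228

item=10: >6, acc = 0*2+10 = 10; p=1
item=8: >6, acc = 10*2+8 = 28; p=2
item=14: >6, acc = 28*2+14 = 70; p=3
item=8: >6, acc = 70*2+8 = 148; p=4
item=10: >6, acc = 148*2+10 = 306; p=5
item=-1: not >6, acc = 306+1 = 307; p=4
acc*p = 307*4 = 1228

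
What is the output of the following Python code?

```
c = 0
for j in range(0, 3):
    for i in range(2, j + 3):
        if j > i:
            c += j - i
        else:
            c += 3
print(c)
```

18

j=0,i=2: not 0>2, c = 0+3 = 3
j=1,i=2: not 1>2, c = 3+3 = 6
j=1,i=3: not 1>3, c = 6+3 = 9
j=2,i=2: not 2>2, c = 9+3 = 12
j=2,i=3: not 2>3, c = 12+3 = 15
j=2,i=4: not 2>4, c = 15+3 = 18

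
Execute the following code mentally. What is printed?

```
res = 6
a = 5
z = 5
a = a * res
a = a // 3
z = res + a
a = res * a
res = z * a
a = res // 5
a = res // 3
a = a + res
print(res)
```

a = 5*6 = 30
a = 30//3 = 10
z = 6+10 = 16
a = 6*10 = 60
res = 16*60 = 960
a = 960//5 = 192
a = 960//3 = 320
a = 320+960 = 1280

960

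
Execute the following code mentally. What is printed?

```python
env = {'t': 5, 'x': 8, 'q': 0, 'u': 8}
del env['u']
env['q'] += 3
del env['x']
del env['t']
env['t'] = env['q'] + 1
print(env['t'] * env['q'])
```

12

del 'u' → {'t': 5, 'x': 8, 'q': 0}
env['q'] = 0+3 = 3 → {'t': 5, 'x': 8, 'q': 3}
del 'x' → {'t': 5, 'q': 3}
del 't' → {'q': 3}
env['t'] = env['q']+1 = 4 → {'q': 3, 't': 4}
env['t']*env['q'] = 4*3 = 12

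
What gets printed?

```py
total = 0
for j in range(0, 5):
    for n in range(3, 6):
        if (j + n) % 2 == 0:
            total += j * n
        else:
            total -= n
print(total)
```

j=0,n=3: odd sum, total = 0-3 = -3
j=0,n=4: even sum, total = (-3)+0 = -3
j=0,n=5: odd sum, total = (-3)-5 = -8
j=1,n=3: even sum, total = (-8)+3 = -5
j=1,n=4: odd sum, total = (-5)-4 = -9
j=1,n=5: even sum, total = (-9)+5 = -4
j=2,n=3: odd sum, total = (-4)-3 = -7
j=2,n=4: even sum, total = (-7)+8 = 1
j=2,n=5: odd sum, total = 1-5 = -4
j=3,n=3: even sum, total = (-4)+9 = 5
j=3,n=4: odd sum, total = 5-4 = 1
j=3,n=5: even sum, total = 1+15 = 16
j=4,n=3: odd sum, total = 16-3 = 13
j=4,n=4: even sum, total = 13+16 = 29
j=4,n=5: odd sum, total = 29-5 = 24

24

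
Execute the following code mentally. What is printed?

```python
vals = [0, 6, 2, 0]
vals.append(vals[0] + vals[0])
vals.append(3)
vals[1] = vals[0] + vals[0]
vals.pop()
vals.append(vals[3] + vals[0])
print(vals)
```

[0, 0, 2, 0, 0, 0]

append vals[0]+vals[0] = 0+0 = 0 → [0, 6, 2, 0, 0]
append 3 → [0, 6, 2, 0, 0, 3]
vals[1] = vals[0]+vals[0] = 0+0 = 0 → [0, 0, 2, 0, 0, 3]
pop() removes 3 → [0, 0, 2, 0, 0]
append vals[3]+vals[0] = 0+0 = 0 → [0, 0, 2, 0, 0, 0]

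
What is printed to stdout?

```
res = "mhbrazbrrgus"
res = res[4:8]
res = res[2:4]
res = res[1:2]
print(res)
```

slice [4:8] → 'azbr'
slice [2:4] → 'br'
slice [1:2] → 'r'

r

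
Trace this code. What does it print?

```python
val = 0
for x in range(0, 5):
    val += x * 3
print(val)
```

x=0: val = 0+0*3 = 0
x=1: val = 0+1*3 = 3
x=2: val = 3+2*3 = 9
x=3: val = 9+3*3 = 18
x=4: val = 18+4*3 = 30

30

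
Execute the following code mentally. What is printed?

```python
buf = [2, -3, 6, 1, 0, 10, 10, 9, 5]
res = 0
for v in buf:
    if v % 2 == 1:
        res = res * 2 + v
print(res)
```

v=2: not odd
v=-3: odd, res = 0*2+(-3) = -3
v=6: not odd
v=1: odd, res = (-3)*2+1 = -5
v=0: not odd
v=10: not odd
v=10: not odd
v=9: odd, res = (-5)*2+9 = -1
v=5: odd, res = (-1)*2+5 = 3

3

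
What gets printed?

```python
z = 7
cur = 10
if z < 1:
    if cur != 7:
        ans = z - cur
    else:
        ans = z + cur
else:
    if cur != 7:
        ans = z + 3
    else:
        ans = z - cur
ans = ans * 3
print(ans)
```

z=7, cur=10
z < 1 is False; cur != 7 is True
→ ans = z + 3 = 10
ans = 10*3 = 30

30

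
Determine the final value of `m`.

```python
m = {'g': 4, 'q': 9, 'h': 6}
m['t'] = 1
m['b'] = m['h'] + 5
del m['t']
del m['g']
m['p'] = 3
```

{'q': 9, 'h': 6, 'b': 11, 'p': 3}

m['t'] = 1 → {'g': 4, 'q': 9, 'h': 6, 't': 1}
m['b'] = m['h']+5 = 11 → {'g': 4, 'q': 9, 'h': 6, 't': 1, 'b': 11}
del 't' → {'g': 4, 'q': 9, 'h': 6, 'b': 11}
del 'g' → {'q': 9, 'h': 6, 'b': 11}
m['p'] = 3 → {'q': 9, 'h': 6, 'b': 11, 'p': 3}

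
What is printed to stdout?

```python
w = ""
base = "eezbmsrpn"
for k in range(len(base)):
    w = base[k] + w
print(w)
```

nprsmbzee

k=0: prepend 'e' → 'e'
k=1: prepend 'e' → 'ee'
k=2: prepend 'z' → 'zee'
k=3: prepend 'b' → 'bzee'
k=4: prepend 'm' → 'mbzee'
k=5: prepend 's' → 'smbzee'
k=6: prepend 'r' → 'rsmbzee'
k=7: prepend 'p' → 'prsmbzee'
k=8: prepend 'n' → 'nprsmbzee'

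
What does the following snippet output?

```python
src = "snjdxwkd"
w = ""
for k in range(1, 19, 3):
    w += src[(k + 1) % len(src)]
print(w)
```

jwsdkn

k=1: add src[2]='j' → 'j'
k=4: add src[5]='w' → 'jw'
k=7: add src[0]='s' → 'jws'
k=10: add src[3]='d' → 'jwsd'
k=13: add src[6]='k' → 'jwsdk'
k=16: add src[1]='n' → 'jwsdkn'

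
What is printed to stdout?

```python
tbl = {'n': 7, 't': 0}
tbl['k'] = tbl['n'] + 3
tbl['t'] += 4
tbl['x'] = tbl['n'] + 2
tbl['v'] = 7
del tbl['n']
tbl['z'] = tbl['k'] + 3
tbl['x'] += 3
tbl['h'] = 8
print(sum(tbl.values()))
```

tbl['k'] = tbl['n']+3 = 10 → {'n': 7, 't': 0, 'k': 10}
tbl['t'] = 0+4 = 4 → {'n': 7, 't': 4, 'k': 10}
tbl['x'] = tbl['n']+2 = 9 → {'n': 7, 't': 4, 'k': 10, 'x': 9}
tbl['v'] = 7 → {'n': 7, 't': 4, 'k': 10, 'x': 9, 'v': 7}
del 'n' → {'t': 4, 'k': 10, 'x': 9, 'v': 7}
tbl['z'] = tbl['k']+3 = 13 → {'t': 4, 'k': 10, 'x': 9, 'v': 7, 'z': 13}
tbl['x'] = 9+3 = 12 → {'t': 4, 'k': 10, 'x': 12, 'v': 7, 'z': 13}
tbl['h'] = 8 → {'t': 4, 'k': 10, 'x': 12, 'v': 7, 'z': 13, 'h': 8}
sum of values = 54

54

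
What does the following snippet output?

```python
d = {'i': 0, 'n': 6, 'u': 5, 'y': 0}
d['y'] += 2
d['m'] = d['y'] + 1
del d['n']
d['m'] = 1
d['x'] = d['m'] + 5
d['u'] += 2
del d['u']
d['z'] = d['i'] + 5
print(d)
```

d['y'] = 0+2 = 2 → {'i': 0, 'n': 6, 'u': 5, 'y': 2}
d['m'] = d['y']+1 = 3 → {'i': 0, 'n': 6, 'u': 5, 'y': 2, 'm': 3}
del 'n' → {'i': 0, 'u': 5, 'y': 2, 'm': 3}
d['m'] = 1 → {'i': 0, 'u': 5, 'y': 2, 'm': 1}
d['x'] = d['m']+5 = 6 → {'i': 0, 'u': 5, 'y': 2, 'm': 1, 'x': 6}
d['u'] = 5+2 = 7 → {'i': 0, 'u': 7, 'y': 2, 'm': 1, 'x': 6}
del 'u' → {'i': 0, 'y': 2, 'm': 1, 'x': 6}
d['z'] = d['i']+5 = 5 → {'i': 0, 'y': 2, 'm': 1, 'x': 6, 'z': 5}

{'i': 0, 'y': 2, 'm': 1, 'x': 6, 'z': 5}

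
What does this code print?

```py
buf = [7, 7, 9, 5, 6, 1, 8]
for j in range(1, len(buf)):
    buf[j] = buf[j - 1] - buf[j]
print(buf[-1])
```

j=1: buf[1] = 7-7 = 0 → [7, 0, 9, 5, 6, 1, 8]
j=2: buf[2] = 0-9 = -9 → [7, 0, -9, 5, 6, 1, 8]
j=3: buf[3] = (-9)-5 = -14 → [7, 0, -9, -14, 6, 1, 8]
j=4: buf[4] = (-14)-6 = -20 → [7, 0, -9, -14, -20, 1, 8]
j=5: buf[5] = (-20)-1 = -21 → [7, 0, -9, -14, -20, -21, 8]
j=6: buf[6] = (-21)-8 = -29 → [7, 0, -9, -14, -20, -21, -29]

-29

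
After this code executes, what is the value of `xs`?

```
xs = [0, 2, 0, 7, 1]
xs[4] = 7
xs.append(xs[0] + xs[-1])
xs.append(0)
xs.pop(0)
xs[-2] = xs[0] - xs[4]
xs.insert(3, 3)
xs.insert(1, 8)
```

xs[4] = 7 → [0, 2, 0, 7, 7]
append xs[0]+xs[-1] = 0+7 = 7 → [0, 2, 0, 7, 7, 7]
append 0 → [0, 2, 0, 7, 7, 7, 0]
pop(0) removes 0 → [2, 0, 7, 7, 7, 0]
xs[-2] = xs[0]-xs[4] = 2-7 = -5 → [2, 0, 7, 7, -5, 0]
insert 3 at 3 → [2, 0, 7, 3, 7, -5, 0]
insert 8 at 1 → [2, 8, 0, 7, 3, 7, -5, 0]

[2, 8, 0, 7, 3, 7, -5, 0]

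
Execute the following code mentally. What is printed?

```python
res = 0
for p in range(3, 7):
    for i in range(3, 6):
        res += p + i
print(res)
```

102

p=3,i=3: res = 0+6 = 6
p=3,i=4: res = 6+7 = 13
p=3,i=5: res = 13+8 = 21
p=4,i=3: res = 21+7 = 28
p=4,i=4: res = 28+8 = 36
p=4,i=5: res = 36+9 = 45
p=5,i=3: res = 45+8 = 53
p=5,i=4: res = 53+9 = 62
p=5,i=5: res = 62+10 = 72
p=6,i=3: res = 72+9 = 81
p=6,i=4: res = 81+10 = 91
p=6,i=5: res = 91+11 = 102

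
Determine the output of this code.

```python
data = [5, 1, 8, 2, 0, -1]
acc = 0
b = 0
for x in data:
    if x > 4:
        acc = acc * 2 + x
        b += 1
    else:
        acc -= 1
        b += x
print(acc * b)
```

x=5: >4, acc = 0*2+5 = 5; b=1
x=1: not >4, acc = 5-1 = 4; b=2
x=8: >4, acc = 4*2+8 = 16; b=3
x=2: not >4, acc = 16-1 = 15; b=5
x=0: not >4, acc = 15-1 = 14; b=5
x=-1: not >4, acc = 14-1 = 13; b=4
acc*b = 13*4 = 52

52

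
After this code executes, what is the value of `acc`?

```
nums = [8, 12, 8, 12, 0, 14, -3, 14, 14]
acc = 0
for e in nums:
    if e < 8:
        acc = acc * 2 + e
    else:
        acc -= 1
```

e=8: not <8, acc = 0-1 = -1
e=12: not <8, acc = (-1)-1 = -2
e=8: not <8, acc = (-2)-1 = -3
e=12: not <8, acc = (-3)-1 = -4
e=0: <8, acc = (-4)*2+0 = -8
e=14: not <8, acc = (-8)-1 = -9
e=-3: <8, acc = (-9)*2+(-3) = -21
e=14: not <8, acc = (-21)-1 = -22
e=14: not <8, acc = (-22)-1 = -23

-23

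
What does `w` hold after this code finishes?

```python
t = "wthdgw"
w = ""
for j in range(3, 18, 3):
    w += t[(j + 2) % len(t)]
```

'whwhw'

j=3: add t[5]='w' → 'w'
j=6: add t[2]='h' → 'wh'
j=9: add t[5]='w' → 'whw'
j=12: add t[2]='h' → 'whwh'
j=15: add t[5]='w' → 'whwhw'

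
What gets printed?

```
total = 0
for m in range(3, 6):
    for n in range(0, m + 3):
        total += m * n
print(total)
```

m=3,n=0: total = 0+0 = 0
m=3,n=1: total = 0+3 = 3
m=3,n=2: total = 3+6 = 9
m=3,n=3: total = 9+9 = 18
m=3,n=4: total = 18+12 = 30
m=3,n=5: total = 30+15 = 45
m=4,n=0: total = 45+0 = 45
m=4,n=1: total = 45+4 = 49
m=4,n=2: total = 49+8 = 57
m=4,n=3: total = 57+12 = 69
m=4,n=4: total = 69+16 = 85
m=4,n=5: total = 85+20 = 105
m=4,n=6: total = 105+24 = 129
m=5,n=0: total = 129+0 = 129
m=5,n=1: total = 129+5 = 134
m=5,n=2: total = 134+10 = 144
m=5,n=3: total = 144+15 = 159
m=5,n=4: total = 159+20 = 179
m=5,n=5: total = 179+25 = 204
m=5,n=6: total = 204+30 = 234
m=5,n=7: total = 234+35 = 269

269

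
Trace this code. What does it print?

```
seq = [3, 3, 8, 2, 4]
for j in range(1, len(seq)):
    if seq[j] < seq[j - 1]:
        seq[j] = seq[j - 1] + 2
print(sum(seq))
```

j=1: 3>=3, unchanged → [3, 3, 8, 2, 4]
j=2: 8>=3, unchanged → [3, 3, 8, 2, 4]
j=3: 2<8, seq[3] = 8+2 = 10 → [3, 3, 8, 10, 4]
j=4: 4<10, seq[4] = 10+2 = 12 → [3, 3, 8, 10, 12]
sum = 36

36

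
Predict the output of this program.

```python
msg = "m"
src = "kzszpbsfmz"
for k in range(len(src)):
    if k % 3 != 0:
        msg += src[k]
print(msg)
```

mzspbfm

k=0: skip
k=1: add 'z' → 'mz'
k=2: add 's' → 'mzs'
k=3: skip
k=4: add 'p' → 'mzsp'
k=5: add 'b' → 'mzspb'
k=6: skip
k=7: add 'f' → 'mzspbf'
k=8: add 'm' → 'mzspbfm'
k=9: skip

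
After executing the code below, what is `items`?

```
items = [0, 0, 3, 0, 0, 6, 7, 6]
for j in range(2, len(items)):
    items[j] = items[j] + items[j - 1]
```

[0, 0, 3, 3, 3, 9, 16, 22]

j=2: items[2] = 3+0 = 3 → [0, 0, 3, 0, 0, 6, 7, 6]
j=3: items[3] = 0+3 = 3 → [0, 0, 3, 3, 0, 6, 7, 6]
j=4: items[4] = 0+3 = 3 → [0, 0, 3, 3, 3, 6, 7, 6]
j=5: items[5] = 6+3 = 9 → [0, 0, 3, 3, 3, 9, 7, 6]
j=6: items[6] = 7+9 = 16 → [0, 0, 3, 3, 3, 9, 16, 6]
j=7: items[7] = 6+16 = 22 → [0, 0, 3, 3, 3, 9, 16, 22]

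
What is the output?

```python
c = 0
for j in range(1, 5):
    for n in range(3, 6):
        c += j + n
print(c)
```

78

j=1,n=3: c = 0+4 = 4
j=1,n=4: c = 4+5 = 9
j=1,n=5: c = 9+6 = 15
j=2,n=3: c = 15+5 = 20
j=2,n=4: c = 20+6 = 26
j=2,n=5: c = 26+7 = 33
j=3,n=3: c = 33+6 = 39
j=3,n=4: c = 39+7 = 46
j=3,n=5: c = 46+8 = 54
j=4,n=3: c = 54+7 = 61
j=4,n=4: c = 61+8 = 69
j=4,n=5: c = 69+9 = 78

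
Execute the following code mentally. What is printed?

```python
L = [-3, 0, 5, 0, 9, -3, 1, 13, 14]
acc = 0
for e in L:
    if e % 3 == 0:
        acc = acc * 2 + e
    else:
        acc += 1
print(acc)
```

e=-3: %3==0, acc = 0*2+(-3) = -3
e=0: %3==0, acc = (-3)*2+0 = -6
e=5: not %3==0, acc = (-6)+1 = -5
e=0: %3==0, acc = (-5)*2+0 = -10
e=9: %3==0, acc = (-10)*2+9 = -11
e=-3: %3==0, acc = (-11)*2+(-3) = -25
e=1: not %3==0, acc = (-25)+1 = -24
e=13: not %3==0, acc = (-24)+1 = -23
e=14: not %3==0, acc = (-23)+1 = -22

-22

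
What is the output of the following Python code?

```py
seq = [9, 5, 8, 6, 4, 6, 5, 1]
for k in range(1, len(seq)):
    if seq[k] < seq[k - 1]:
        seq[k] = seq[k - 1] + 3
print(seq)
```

k=1: 5<9, seq[1] = 9+3 = 12 → [9, 12, 8, 6, 4, 6, 5, 1]
k=2: 8<12, seq[2] = 12+3 = 15 → [9, 12, 15, 6, 4, 6, 5, 1]
k=3: 6<15, seq[3] = 15+3 = 18 → [9, 12, 15, 18, 4, 6, 5, 1]
k=4: 4<18, seq[4] = 18+3 = 21 → [9, 12, 15, 18, 21, 6, 5, 1]
k=5: 6<21, seq[5] = 21+3 = 24 → [9, 12, 15, 18, 21, 24, 5, 1]
k=6: 5<24, seq[6] = 24+3 = 27 → [9, 12, 15, 18, 21, 24, 27, 1]
k=7: 1<27, seq[7] = 27+3 = 30 → [9, 12, 15, 18, 21, 24, 27, 30]

[9, 12, 15, 18, 21, 24, 27, 30]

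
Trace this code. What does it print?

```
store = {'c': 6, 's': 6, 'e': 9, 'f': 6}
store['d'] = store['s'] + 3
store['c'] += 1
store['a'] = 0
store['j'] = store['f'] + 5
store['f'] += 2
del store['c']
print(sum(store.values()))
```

43

store['d'] = store['s']+3 = 9 → {'c': 6, 's': 6, 'e': 9, 'f': 6, 'd': 9}
store['c'] = 6+1 = 7 → {'c': 7, 's': 6, 'e': 9, 'f': 6, 'd': 9}
store['a'] = 0 → {'c': 7, 's': 6, 'e': 9, 'f': 6, 'd': 9, 'a': 0}
store['j'] = store['f']+5 = 11 → {'c': 7, 's': 6, 'e': 9, 'f': 6, 'd': 9, 'a': 0, 'j': 11}
store['f'] = 6+2 = 8 → {'c': 7, 's': 6, 'e': 9, 'f': 8, 'd': 9, 'a': 0, 'j': 11}
del 'c' → {'s': 6, 'e': 9, 'f': 8, 'd': 9, 'a': 0, 'j': 11}
sum of values = 43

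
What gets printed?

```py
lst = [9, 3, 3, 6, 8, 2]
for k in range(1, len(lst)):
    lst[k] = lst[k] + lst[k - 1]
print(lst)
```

[9, 12, 15, 21, 29, 31]

k=1: lst[1] = 3+9 = 12 → [9, 12, 3, 6, 8, 2]
k=2: lst[2] = 3+12 = 15 → [9, 12, 15, 6, 8, 2]
k=3: lst[3] = 6+15 = 21 → [9, 12, 15, 21, 8, 2]
k=4: lst[4] = 8+21 = 29 → [9, 12, 15, 21, 29, 2]
k=5: lst[5] = 2+29 = 31 → [9, 12, 15, 21, 29, 31]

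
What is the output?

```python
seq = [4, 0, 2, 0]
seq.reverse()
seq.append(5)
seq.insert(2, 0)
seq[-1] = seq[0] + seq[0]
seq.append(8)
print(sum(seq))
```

14

reverse → [0, 2, 0, 4]
append 5 → [0, 2, 0, 4, 5]
insert 0 at 2 → [0, 2, 0, 0, 4, 5]
seq[-1] = seq[0]+seq[0] = 0+0 = 0 → [0, 2, 0, 0, 4, 0]
append 8 → [0, 2, 0, 0, 4, 0, 8]
sum = 14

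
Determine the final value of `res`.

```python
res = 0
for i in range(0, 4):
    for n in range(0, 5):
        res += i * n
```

60

i=0,n=0: res = 0+0 = 0
i=0,n=1: res = 0+0 = 0
i=0,n=2: res = 0+0 = 0
i=0,n=3: res = 0+0 = 0
i=0,n=4: res = 0+0 = 0
i=1,n=0: res = 0+0 = 0
i=1,n=1: res = 0+1 = 1
i=1,n=2: res = 1+2 = 3
i=1,n=3: res = 3+3 = 6
i=1,n=4: res = 6+4 = 10
i=2,n=0: res = 10+0 = 10
i=2,n=1: res = 10+2 = 12
i=2,n=2: res = 12+4 = 16
i=2,n=3: res = 16+6 = 22
i=2,n=4: res = 22+8 = 30
i=3,n=0: res = 30+0 = 30
i=3,n=1: res = 30+3 = 33
i=3,n=2: res = 33+6 = 39
i=3,n=3: res = 39+9 = 48
i=3,n=4: res = 48+12 = 60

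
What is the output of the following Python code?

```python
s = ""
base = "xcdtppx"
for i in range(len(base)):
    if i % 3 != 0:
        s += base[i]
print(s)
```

cdpp

i=0: skip
i=1: add 'c' → 'c'
i=2: add 'd' → 'cd'
i=3: skip
i=4: add 'p' → 'cdp'
i=5: add 'p' → 'cdpp'
i=6: skip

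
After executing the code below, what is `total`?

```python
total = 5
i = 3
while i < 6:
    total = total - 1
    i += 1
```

i=3: total = 5-1 = 4
i=4: total = 4-1 = 3
i=5: total = 3-1 = 2

2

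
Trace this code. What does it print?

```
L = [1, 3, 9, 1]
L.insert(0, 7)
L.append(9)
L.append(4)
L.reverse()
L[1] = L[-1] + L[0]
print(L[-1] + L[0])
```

insert 7 at 0 → [7, 1, 3, 9, 1]
append 9 → [7, 1, 3, 9, 1, 9]
append 4 → [7, 1, 3, 9, 1, 9, 4]
reverse → [4, 9, 1, 9, 3, 1, 7]
L[1] = L[-1]+L[0] = 7+4 = 11 → [4, 11, 1, 9, 3, 1, 7]
L[-1]+L[0] = 7+4 = 11

11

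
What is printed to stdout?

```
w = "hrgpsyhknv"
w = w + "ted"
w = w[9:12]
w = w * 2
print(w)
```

vtevte

+ 'ted' → 'hrgpsyhknvted'
slice [9:12] → 'vte'
repeat ×2 → 'vtevte'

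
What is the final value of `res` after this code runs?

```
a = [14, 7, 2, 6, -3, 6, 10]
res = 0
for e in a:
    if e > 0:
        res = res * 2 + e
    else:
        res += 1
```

e=14: >0, res = 0*2+14 = 14
e=7: >0, res = 14*2+7 = 35
e=2: >0, res = 35*2+2 = 72
e=6: >0, res = 72*2+6 = 150
e=-3: not >0, res = 150+1 = 151
e=6: >0, res = 151*2+6 = 308
e=10: >0, res = 308*2+10 = 626

626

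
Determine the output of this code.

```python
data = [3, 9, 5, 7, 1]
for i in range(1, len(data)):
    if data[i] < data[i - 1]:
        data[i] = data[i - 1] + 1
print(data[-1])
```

12

i=1: 9>=3, unchanged → [3, 9, 5, 7, 1]
i=2: 5<9, data[2] = 9+1 = 10 → [3, 9, 10, 7, 1]
i=3: 7<10, data[3] = 10+1 = 11 → [3, 9, 10, 11, 1]
i=4: 1<11, data[4] = 11+1 = 12 → [3, 9, 10, 11, 12]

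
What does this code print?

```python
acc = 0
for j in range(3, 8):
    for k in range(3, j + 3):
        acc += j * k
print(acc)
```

j=3,k=3: acc = 0+9 = 9
j=3,k=4: acc = 9+12 = 21
j=3,k=5: acc = 21+15 = 36
j=4,k=3: acc = 36+12 = 48
j=4,k=4: acc = 48+16 = 64
j=4,k=5: acc = 64+20 = 84
j=4,k=6: acc = 84+24 = 108
j=5,k=3: acc = 108+15 = 123
j=5,k=4: acc = 123+20 = 143
j=5,k=5: acc = 143+25 = 168
j=5,k=6: acc = 168+30 = 198
j=5,k=7: acc = 198+35 = 233
j=6,k=3: acc = 233+18 = 251
j=6,k=4: acc = 251+24 = 275
j=6,k=5: acc = 275+30 = 305
j=6,k=6: acc = 305+36 = 341
j=6,k=7: acc = 341+42 = 383
j=6,k=8: acc = 383+48 = 431
j=7,k=3: acc = 431+21 = 452
j=7,k=4: acc = 452+28 = 480
j=7,k=5: acc = 480+35 = 515
j=7,k=6: acc = 515+42 = 557
j=7,k=7: acc = 557+49 = 606
j=7,k=8: acc = 606+56 = 662
j=7,k=9: acc = 662+63 = 725

725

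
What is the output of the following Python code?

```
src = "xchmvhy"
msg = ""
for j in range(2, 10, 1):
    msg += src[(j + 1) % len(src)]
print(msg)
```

j=2: add src[3]='m' → 'm'
j=3: add src[4]='v' → 'mv'
j=4: add src[5]='h' → 'mvh'
j=5: add src[6]='y' → 'mvhy'
j=6: add src[0]='x' → 'mvhyx'
j=7: add src[1]='c' → 'mvhyxc'
j=8: add src[2]='h' → 'mvhyxch'
j=9: add src[3]='m' → 'mvhyxchm'

mvhyxchm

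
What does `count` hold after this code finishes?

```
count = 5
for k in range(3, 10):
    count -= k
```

k=3: count = 5-3 = 2
k=4: count = 2-4 = -2
k=5: count = (-2)-5 = -7
k=6: count = (-7)-6 = -13
k=7: count = (-13)-7 = -20
k=8: count = (-20)-8 = -28
k=9: count = (-28)-9 = -37

-37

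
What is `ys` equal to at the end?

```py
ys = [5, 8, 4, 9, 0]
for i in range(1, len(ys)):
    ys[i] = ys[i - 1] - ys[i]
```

[5, -3, -7, -16, -16]

i=1: ys[1] = 5-8 = -3 → [5, -3, 4, 9, 0]
i=2: ys[2] = (-3)-4 = -7 → [5, -3, -7, 9, 0]
i=3: ys[3] = (-7)-9 = -16 → [5, -3, -7, -16, 0]
i=4: ys[4] = (-16)-0 = -16 → [5, -3, -7, -16, -16]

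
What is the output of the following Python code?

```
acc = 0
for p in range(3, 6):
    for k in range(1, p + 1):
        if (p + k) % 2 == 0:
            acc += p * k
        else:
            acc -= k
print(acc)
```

69

p=3,k=1: even sum, acc = 0+3 = 3
p=3,k=2: odd sum, acc = 3-2 = 1
p=3,k=3: even sum, acc = 1+9 = 10
p=4,k=1: odd sum, acc = 10-1 = 9
p=4,k=2: even sum, acc = 9+8 = 17
p=4,k=3: odd sum, acc = 17-3 = 14
p=4,k=4: even sum, acc = 14+16 = 30
p=5,k=1: even sum, acc = 30+5 = 35
p=5,k=2: odd sum, acc = 35-2 = 33
p=5,k=3: even sum, acc = 33+15 = 48
p=5,k=4: odd sum, acc = 48-4 = 44
p=5,k=5: even sum, acc = 44+25 = 69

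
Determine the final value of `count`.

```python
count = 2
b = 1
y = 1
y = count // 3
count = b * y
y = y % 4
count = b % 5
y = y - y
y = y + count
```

1

y = 2//3 = 0
count = 1*0 = 0
y = 0%4 = 0
count = 1%5 = 1
y = 0-0 = 0
y = 0+1 = 1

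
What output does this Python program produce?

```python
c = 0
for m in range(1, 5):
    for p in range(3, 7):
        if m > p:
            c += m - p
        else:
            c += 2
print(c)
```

31

m=1,p=3: not 1>3, c = 0+2 = 2
m=1,p=4: not 1>4, c = 2+2 = 4
m=1,p=5: not 1>5, c = 4+2 = 6
m=1,p=6: not 1>6, c = 6+2 = 8
m=2,p=3: not 2>3, c = 8+2 = 10
m=2,p=4: not 2>4, c = 10+2 = 12
m=2,p=5: not 2>5, c = 12+2 = 14
m=2,p=6: not 2>6, c = 14+2 = 16
m=3,p=3: not 3>3, c = 16+2 = 18
m=3,p=4: not 3>4, c = 18+2 = 20
m=3,p=5: not 3>5, c = 20+2 = 22
m=3,p=6: not 3>6, c = 22+2 = 24
m=4,p=3: 4>3, c = 24+1 = 25
m=4,p=4: not 4>4, c = 25+2 = 27
m=4,p=5: not 4>5, c = 27+2 = 29
m=4,p=6: not 4>6, c = 29+2 = 31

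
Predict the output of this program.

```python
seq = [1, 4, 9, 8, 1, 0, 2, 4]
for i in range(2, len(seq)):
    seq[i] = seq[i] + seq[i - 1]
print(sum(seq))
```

135

i=2: seq[2] = 9+4 = 13 → [1, 4, 13, 8, 1, 0, 2, 4]
i=3: seq[3] = 8+13 = 21 → [1, 4, 13, 21, 1, 0, 2, 4]
i=4: seq[4] = 1+21 = 22 → [1, 4, 13, 21, 22, 0, 2, 4]
i=5: seq[5] = 0+22 = 22 → [1, 4, 13, 21, 22, 22, 2, 4]
i=6: seq[6] = 2+22 = 24 → [1, 4, 13, 21, 22, 22, 24, 4]
i=7: seq[7] = 4+24 = 28 → [1, 4, 13, 21, 22, 22, 24, 28]
sum = 135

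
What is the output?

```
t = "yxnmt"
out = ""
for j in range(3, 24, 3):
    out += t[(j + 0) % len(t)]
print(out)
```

mxtnymx

j=3: add t[3]='m' → 'm'
j=6: add t[1]='x' → 'mx'
j=9: add t[4]='t' → 'mxt'
j=12: add t[2]='n' → 'mxtn'
j=15: add t[0]='y' → 'mxtny'
j=18: add t[3]='m' → 'mxtnym'
j=21: add t[1]='x' → 'mxtnymx'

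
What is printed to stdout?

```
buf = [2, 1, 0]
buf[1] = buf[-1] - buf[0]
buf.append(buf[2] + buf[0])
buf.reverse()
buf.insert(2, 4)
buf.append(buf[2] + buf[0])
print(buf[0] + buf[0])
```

4

buf[1] = buf[-1]-buf[0] = 0-2 = -2 → [2, -2, 0]
append buf[2]+buf[0] = 0+2 = 2 → [2, -2, 0, 2]
reverse → [2, 0, -2, 2]
insert 4 at 2 → [2, 0, 4, -2, 2]
append buf[2]+buf[0] = 4+2 = 6 → [2, 0, 4, -2, 2, 6]
buf[0]+buf[0] = 2+2 = 4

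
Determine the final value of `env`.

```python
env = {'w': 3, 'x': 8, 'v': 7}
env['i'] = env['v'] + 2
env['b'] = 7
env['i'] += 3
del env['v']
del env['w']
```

{'x': 8, 'i': 12, 'b': 7}

env['i'] = env['v']+2 = 9 → {'w': 3, 'x': 8, 'v': 7, 'i': 9}
env['b'] = 7 → {'w': 3, 'x': 8, 'v': 7, 'i': 9, 'b': 7}
env['i'] = 9+3 = 12 → {'w': 3, 'x': 8, 'v': 7, 'i': 12, 'b': 7}
del 'v' → {'w': 3, 'x': 8, 'i': 12, 'b': 7}
del 'w' → {'x': 8, 'i': 12, 'b': 7}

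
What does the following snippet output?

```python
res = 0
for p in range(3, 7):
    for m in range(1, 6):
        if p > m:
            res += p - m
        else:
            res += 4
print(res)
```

58

p=3,m=1: 3>1, res = 0+2 = 2
p=3,m=2: 3>2, res = 2+1 = 3
p=3,m=3: not 3>3, res = 3+4 = 7
p=3,m=4: not 3>4, res = 7+4 = 11
p=3,m=5: not 3>5, res = 11+4 = 15
p=4,m=1: 4>1, res = 15+3 = 18
p=4,m=2: 4>2, res = 18+2 = 20
p=4,m=3: 4>3, res = 20+1 = 21
p=4,m=4: not 4>4, res = 21+4 = 25
p=4,m=5: not 4>5, res = 25+4 = 29
p=5,m=1: 5>1, res = 29+4 = 33
p=5,m=2: 5>2, res = 33+3 = 36
p=5,m=3: 5>3, res = 36+2 = 38
p=5,m=4: 5>4, res = 38+1 = 39
p=5,m=5: not 5>5, res = 39+4 = 43
p=6,m=1: 6>1, res = 43+5 = 48
p=6,m=2: 6>2, res = 48+4 = 52
p=6,m=3: 6>3, res = 52+3 = 55
p=6,m=4: 6>4, res = 55+2 = 57
p=6,m=5: 6>5, res = 57+1 = 58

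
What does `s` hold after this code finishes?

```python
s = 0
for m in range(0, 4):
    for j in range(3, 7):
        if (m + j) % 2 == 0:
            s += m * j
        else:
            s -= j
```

m=0,j=3: odd sum, s = 0-3 = -3
m=0,j=4: even sum, s = (-3)+0 = -3
m=0,j=5: odd sum, s = (-3)-5 = -8
m=0,j=6: even sum, s = (-8)+0 = -8
m=1,j=3: even sum, s = (-8)+3 = -5
m=1,j=4: odd sum, s = (-5)-4 = -9
m=1,j=5: even sum, s = (-9)+5 = -4
m=1,j=6: odd sum, s = (-4)-6 = -10
m=2,j=3: odd sum, s = (-10)-3 = -13
m=2,j=4: even sum, s = (-13)+8 = -5
m=2,j=5: odd sum, s = (-5)-5 = -10
m=2,j=6: even sum, s = (-10)+12 = 2
m=3,j=3: even sum, s = 2+9 = 11
m=3,j=4: odd sum, s = 11-4 = 7
m=3,j=5: even sum, s = 7+15 = 22
m=3,j=6: odd sum, s = 22-6 = 16

16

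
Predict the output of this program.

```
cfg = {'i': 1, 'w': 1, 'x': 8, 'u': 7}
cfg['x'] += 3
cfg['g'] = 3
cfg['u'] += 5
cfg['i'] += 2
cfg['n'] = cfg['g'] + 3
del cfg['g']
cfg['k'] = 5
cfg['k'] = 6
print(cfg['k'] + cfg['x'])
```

17

cfg['x'] = 8+3 = 11 → {'i': 1, 'w': 1, 'x': 11, 'u': 7}
cfg['g'] = 3 → {'i': 1, 'w': 1, 'x': 11, 'u': 7, 'g': 3}
cfg['u'] = 7+5 = 12 → {'i': 1, 'w': 1, 'x': 11, 'u': 12, 'g': 3}
cfg['i'] = 1+2 = 3 → {'i': 3, 'w': 1, 'x': 11, 'u': 12, 'g': 3}
cfg['n'] = cfg['g']+3 = 6 → {'i': 3, 'w': 1, 'x': 11, 'u': 12, 'g': 3, 'n': 6}
del 'g' → {'i': 3, 'w': 1, 'x': 11, 'u': 12, 'n': 6}
cfg['k'] = 5 → {'i': 3, 'w': 1, 'x': 11, 'u': 12, 'n': 6, 'k': 5}
cfg['k'] = 6 → {'i': 3, 'w': 1, 'x': 11, 'u': 12, 'n': 6, 'k': 6}
cfg['k']+cfg['x'] = 6+11 = 17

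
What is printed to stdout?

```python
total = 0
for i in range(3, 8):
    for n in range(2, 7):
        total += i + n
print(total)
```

225

i=3,n=2: total = 0+5 = 5
i=3,n=3: total = 5+6 = 11
i=3,n=4: total = 11+7 = 18
i=3,n=5: total = 18+8 = 26
i=3,n=6: total = 26+9 = 35
i=4,n=2: total = 35+6 = 41
i=4,n=3: total = 41+7 = 48
i=4,n=4: total = 48+8 = 56
i=4,n=5: total = 56+9 = 65
i=4,n=6: total = 65+10 = 75
i=5,n=2: total = 75+7 = 82
i=5,n=3: total = 82+8 = 90
i=5,n=4: total = 90+9 = 99
i=5,n=5: total = 99+10 = 109
i=5,n=6: total = 109+11 = 120
i=6,n=2: total = 120+8 = 128
i=6,n=3: total = 128+9 = 137
i=6,n=4: total = 137+10 = 147
i=6,n=5: total = 147+11 = 158
i=6,n=6: total = 158+12 = 170
i=7,n=2: total = 170+9 = 179
i=7,n=3: total = 179+10 = 189
i=7,n=4: total = 189+11 = 200
i=7,n=5: total = 200+12 = 212
i=7,n=6: total = 212+13 = 225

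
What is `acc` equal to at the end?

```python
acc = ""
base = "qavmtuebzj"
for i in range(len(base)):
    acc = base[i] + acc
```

'jzbeutmvaq'

i=0: prepend 'q' → 'q'
i=1: prepend 'a' → 'aq'
i=2: prepend 'v' → 'vaq'
i=3: prepend 'm' → 'mvaq'
i=4: prepend 't' → 'tmvaq'
i=5: prepend 'u' → 'utmvaq'
i=6: prepend 'e' → 'eutmvaq'
i=7: prepend 'b' → 'beutmvaq'
i=8: prepend 'z' → 'zbeutmvaq'
i=9: prepend 'j' → 'jzbeutmvaq'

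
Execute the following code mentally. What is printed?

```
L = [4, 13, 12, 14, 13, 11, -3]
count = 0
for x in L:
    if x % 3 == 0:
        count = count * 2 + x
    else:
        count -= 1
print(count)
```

x=4: not %3==0, count = 0-1 = -1
x=13: not %3==0, count = (-1)-1 = -2
x=12: %3==0, count = (-2)*2+12 = 8
x=14: not %3==0, count = 8-1 = 7
x=13: not %3==0, count = 7-1 = 6
x=11: not %3==0, count = 6-1 = 5
x=-3: %3==0, count = 5*2+(-3) = 7

7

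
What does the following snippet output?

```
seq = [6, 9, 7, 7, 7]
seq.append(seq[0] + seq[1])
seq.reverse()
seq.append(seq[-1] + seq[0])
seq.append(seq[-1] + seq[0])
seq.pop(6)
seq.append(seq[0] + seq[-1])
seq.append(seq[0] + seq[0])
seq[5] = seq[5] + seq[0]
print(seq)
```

[15, 7, 7, 7, 9, 21, 36, 51, 30]

append seq[0]+seq[1] = 6+9 = 15 → [6, 9, 7, 7, 7, 15]
reverse → [15, 7, 7, 7, 9, 6]
append seq[-1]+seq[0] = 6+15 = 21 → [15, 7, 7, 7, 9, 6, 21]
append seq[-1]+seq[0] = 21+15 = 36 → [15, 7, 7, 7, 9, 6, 21, 36]
pop(6) removes 21 → [15, 7, 7, 7, 9, 6, 36]
append seq[0]+seq[-1] = 15+36 = 51 → [15, 7, 7, 7, 9, 6, 36, 51]
append seq[0]+seq[0] = 15+15 = 30 → [15, 7, 7, 7, 9, 6, 36, 51, 30]
seq[5] = seq[5]+seq[0] = 6+15 = 21 → [15, 7, 7, 7, 9, 21, 36, 51, 30]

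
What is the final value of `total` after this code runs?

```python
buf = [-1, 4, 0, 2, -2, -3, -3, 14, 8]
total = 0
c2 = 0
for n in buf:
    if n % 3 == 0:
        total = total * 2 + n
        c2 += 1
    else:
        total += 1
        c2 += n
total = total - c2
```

n=-1: not %3==0, total = 0+1 = 1; c2=-1
n=4: not %3==0, total = 1+1 = 2; c2=3
n=0: %3==0, total = 2*2+0 = 4; c2=4
n=2: not %3==0, total = 4+1 = 5; c2=6
n=-2: not %3==0, total = 5+1 = 6; c2=4
n=-3: %3==0, total = 6*2+(-3) = 9; c2=5
n=-3: %3==0, total = 9*2+(-3) = 15; c2=6
n=14: not %3==0, total = 15+1 = 16; c2=20
n=8: not %3==0, total = 16+1 = 17; c2=28
total-c2 = 17-28 = -11

-11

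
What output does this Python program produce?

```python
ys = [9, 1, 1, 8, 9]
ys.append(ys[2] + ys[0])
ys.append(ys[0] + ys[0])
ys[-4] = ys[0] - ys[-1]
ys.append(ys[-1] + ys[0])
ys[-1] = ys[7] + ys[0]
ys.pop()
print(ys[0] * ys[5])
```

90

append ys[2]+ys[0] = 1+9 = 10 → [9, 1, 1, 8, 9, 10]
append ys[0]+ys[0] = 9+9 = 18 → [9, 1, 1, 8, 9, 10, 18]
ys[-4] = ys[0]-ys[-1] = 9-18 = -9 → [9, 1, 1, -9, 9, 10, 18]
append ys[-1]+ys[0] = 18+9 = 27 → [9, 1, 1, -9, 9, 10, 18, 27]
ys[-1] = ys[7]+ys[0] = 27+9 = 36 → [9, 1, 1, -9, 9, 10, 18, 36]
pop() removes 36 → [9, 1, 1, -9, 9, 10, 18]
ys[0]*ys[5] = 9*10 = 90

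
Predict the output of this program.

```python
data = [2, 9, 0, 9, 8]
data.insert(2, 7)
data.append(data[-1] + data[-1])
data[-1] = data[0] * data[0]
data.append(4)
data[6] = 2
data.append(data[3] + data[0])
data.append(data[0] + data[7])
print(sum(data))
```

insert 7 at 2 → [2, 9, 7, 0, 9, 8]
append data[-1]+data[-1] = 8+8 = 16 → [2, 9, 7, 0, 9, 8, 16]
data[-1] = data[0]*data[0] = 2*2 = 4 → [2, 9, 7, 0, 9, 8, 4]
append 4 → [2, 9, 7, 0, 9, 8, 4, 4]
data[6] = 2 → [2, 9, 7, 0, 9, 8, 2, 4]
append data[3]+data[0] = 0+2 = 2 → [2, 9, 7, 0, 9, 8, 2, 4, 2]
append data[0]+data[7] = 2+4 = 6 → [2, 9, 7, 0, 9, 8, 2, 4, 2, 6]
sum = 49

49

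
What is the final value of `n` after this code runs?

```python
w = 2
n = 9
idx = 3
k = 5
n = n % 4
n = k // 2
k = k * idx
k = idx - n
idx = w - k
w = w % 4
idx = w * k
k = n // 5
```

2

n = 9%4 = 1
n = 5//2 = 2
k = 5*3 = 15
k = 3-2 = 1
idx = 2-1 = 1
w = 2%4 = 2
idx = 2*1 = 2
k = 2//5 = 0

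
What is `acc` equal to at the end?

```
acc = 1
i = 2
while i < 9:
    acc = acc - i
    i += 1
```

-34

i=2: acc = 1-2 = -1
i=3: acc = (-1)-3 = -4
i=4: acc = (-4)-4 = -8
i=5: acc = (-8)-5 = -13
i=6: acc = (-13)-6 = -19
i=7: acc = (-19)-7 = -26
i=8: acc = (-26)-8 = -34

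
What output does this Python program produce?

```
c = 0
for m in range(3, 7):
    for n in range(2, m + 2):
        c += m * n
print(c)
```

345

m=3,n=2: c = 0+6 = 6
m=3,n=3: c = 6+9 = 15
m=3,n=4: c = 15+12 = 27
m=4,n=2: c = 27+8 = 35
m=4,n=3: c = 35+12 = 47
m=4,n=4: c = 47+16 = 63
m=4,n=5: c = 63+20 = 83
m=5,n=2: c = 83+10 = 93
m=5,n=3: c = 93+15 = 108
m=5,n=4: c = 108+20 = 128
m=5,n=5: c = 128+25 = 153
m=5,n=6: c = 153+30 = 183
m=6,n=2: c = 183+12 = 195
m=6,n=3: c = 195+18 = 213
m=6,n=4: c = 213+24 = 237
m=6,n=5: c = 237+30 = 267
m=6,n=6: c = 267+36 = 303
m=6,n=7: c = 303+42 = 345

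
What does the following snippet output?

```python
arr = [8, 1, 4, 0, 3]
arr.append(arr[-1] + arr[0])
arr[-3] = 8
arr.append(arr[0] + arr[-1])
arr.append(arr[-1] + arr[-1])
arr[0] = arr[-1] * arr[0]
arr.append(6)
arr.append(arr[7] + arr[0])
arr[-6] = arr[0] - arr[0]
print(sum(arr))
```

733

append arr[-1]+arr[0] = 3+8 = 11 → [8, 1, 4, 0, 3, 11]
arr[-3] = 8 → [8, 1, 4, 8, 3, 11]
append arr[0]+arr[-1] = 8+11 = 19 → [8, 1, 4, 8, 3, 11, 19]
append arr[-1]+arr[-1] = 19+19 = 38 → [8, 1, 4, 8, 3, 11, 19, 38]
arr[0] = arr[-1]*arr[0] = 38*8 = 304 → [304, 1, 4, 8, 3, 11, 19, 38]
append 6 → [304, 1, 4, 8, 3, 11, 19, 38, 6]
append arr[7]+arr[0] = 38+304 = 342 → [304, 1, 4, 8, 3, 11, 19, 38, 6, 342]
arr[-6] = arr[0]-arr[0] = 304-304 = 0 → [304, 1, 4, 8, 0, 11, 19, 38, 6, 342]
sum = 733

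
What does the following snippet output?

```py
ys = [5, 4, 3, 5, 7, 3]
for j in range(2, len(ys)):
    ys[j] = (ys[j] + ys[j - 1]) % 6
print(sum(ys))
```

15

j=2: ys[2] = (3+4)%6 = 1 → [5, 4, 1, 5, 7, 3]
j=3: ys[3] = (5+1)%6 = 0 → [5, 4, 1, 0, 7, 3]
j=4: ys[4] = (7+0)%6 = 1 → [5, 4, 1, 0, 1, 3]
j=5: ys[5] = (3+1)%6 = 4 → [5, 4, 1, 0, 1, 4]
sum = 15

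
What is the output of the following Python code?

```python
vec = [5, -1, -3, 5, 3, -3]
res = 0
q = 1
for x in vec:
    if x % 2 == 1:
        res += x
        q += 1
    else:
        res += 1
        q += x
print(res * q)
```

42

x=5: odd, res = 0+5 = 5; q=2
x=-1: odd, res = 5+(-1) = 4; q=3
x=-3: odd, res = 4+(-3) = 1; q=4
x=5: odd, res = 1+5 = 6; q=5
x=3: odd, res = 6+3 = 9; q=6
x=-3: odd, res = 9+(-3) = 6; q=7
res*q = 6*7 = 42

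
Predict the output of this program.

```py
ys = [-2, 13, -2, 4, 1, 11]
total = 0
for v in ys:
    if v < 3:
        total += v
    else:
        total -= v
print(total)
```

v=-2: <3, total = 0+(-2) = -2
v=13: not <3, total = (-2)-13 = -15
v=-2: <3, total = (-15)+(-2) = -17
v=4: not <3, total = (-17)-4 = -21
v=1: <3, total = (-21)+1 = -20
v=11: not <3, total = (-20)-11 = -31

-31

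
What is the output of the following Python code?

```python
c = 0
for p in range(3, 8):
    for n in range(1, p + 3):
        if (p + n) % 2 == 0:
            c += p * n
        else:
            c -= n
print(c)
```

p=3,n=1: even sum, c = 0+3 = 3
p=3,n=2: odd sum, c = 3-2 = 1
p=3,n=3: even sum, c = 1+9 = 10
p=3,n=4: odd sum, c = 10-4 = 6
p=3,n=5: even sum, c = 6+15 = 21
p=4,n=1: odd sum, c = 21-1 = 20
p=4,n=2: even sum, c = 20+8 = 28
p=4,n=3: odd sum, c = 28-3 = 25
p=4,n=4: even sum, c = 25+16 = 41
p=4,n=5: odd sum, c = 41-5 = 36
p=4,n=6: even sum, c = 36+24 = 60
p=5,n=1: even sum, c = 60+5 = 65
p=5,n=2: odd sum, c = 65-2 = 63
p=5,n=3: even sum, c = 63+15 = 78
p=5,n=4: odd sum, c = 78-4 = 74
p=5,n=5: even sum, c = 74+25 = 99
p=5,n=6: odd sum, c = 99-6 = 93
p=5,n=7: even sum, c = 93+35 = 128
p=6,n=1: odd sum, c = 128-1 = 127
p=6,n=2: even sum, c = 127+12 = 139
p=6,n=3: odd sum, c = 139-3 = 136
p=6,n=4: even sum, c = 136+24 = 160
p=6,n=5: odd sum, c = 160-5 = 155
p=6,n=6: even sum, c = 155+36 = 191
p=6,n=7: odd sum, c = 191-7 = 184
p=6,n=8: even sum, c = 184+48 = 232
p=7,n=1: even sum, c = 232+7 = 239
p=7,n=2: odd sum, c = 239-2 = 237
p=7,n=3: even sum, c = 237+21 = 258
p=7,n=4: odd sum, c = 258-4 = 254
p=7,n=5: even sum, c = 254+35 = 289
p=7,n=6: odd sum, c = 289-6 = 283
p=7,n=7: even sum, c = 283+49 = 332
p=7,n=8: odd sum, c = 332-8 = 324
p=7,n=9: even sum, c = 324+63 = 387

387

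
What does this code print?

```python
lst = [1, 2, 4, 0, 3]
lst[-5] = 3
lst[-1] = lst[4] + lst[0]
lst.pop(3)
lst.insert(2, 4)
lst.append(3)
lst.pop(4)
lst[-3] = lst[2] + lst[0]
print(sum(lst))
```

lst[-5] = 3 → [3, 2, 4, 0, 3]
lst[-1] = lst[4]+lst[0] = 3+3 = 6 → [3, 2, 4, 0, 6]
pop(3) removes 0 → [3, 2, 4, 6]
insert 4 at 2 → [3, 2, 4, 4, 6]
append 3 → [3, 2, 4, 4, 6, 3]
pop(4) removes 6 → [3, 2, 4, 4, 3]
lst[-3] = lst[2]+lst[0] = 4+3 = 7 → [3, 2, 7, 4, 3]
sum = 19

19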